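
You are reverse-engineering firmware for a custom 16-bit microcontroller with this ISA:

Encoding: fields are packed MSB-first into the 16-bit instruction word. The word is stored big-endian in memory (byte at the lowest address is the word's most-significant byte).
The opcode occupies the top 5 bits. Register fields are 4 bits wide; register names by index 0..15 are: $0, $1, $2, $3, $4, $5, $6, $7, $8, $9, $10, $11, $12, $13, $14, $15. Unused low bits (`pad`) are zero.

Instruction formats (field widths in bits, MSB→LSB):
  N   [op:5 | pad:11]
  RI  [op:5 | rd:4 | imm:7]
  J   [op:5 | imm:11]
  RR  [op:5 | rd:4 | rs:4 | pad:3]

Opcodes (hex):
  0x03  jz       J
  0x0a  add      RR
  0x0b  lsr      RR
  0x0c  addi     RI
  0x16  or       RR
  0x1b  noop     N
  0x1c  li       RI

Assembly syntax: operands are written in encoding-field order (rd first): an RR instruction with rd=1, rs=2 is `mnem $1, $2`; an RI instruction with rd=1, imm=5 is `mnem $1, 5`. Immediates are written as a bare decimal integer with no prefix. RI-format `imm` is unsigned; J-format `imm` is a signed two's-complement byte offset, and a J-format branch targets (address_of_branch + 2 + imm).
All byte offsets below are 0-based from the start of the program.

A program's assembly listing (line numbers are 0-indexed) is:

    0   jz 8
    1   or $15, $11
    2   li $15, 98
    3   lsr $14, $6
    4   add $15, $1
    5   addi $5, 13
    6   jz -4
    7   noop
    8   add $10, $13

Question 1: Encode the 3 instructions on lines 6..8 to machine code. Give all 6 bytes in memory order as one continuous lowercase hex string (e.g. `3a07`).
line 6 (jz): pack op=0x3:5|imm=-4:11 = 0x1ffc; big→ 1f fc
line 7 (noop): pack op=0x1b:5|pad=0:11 = 0xd800; big→ d8 00
line 8 (add): pack op=0xa:5|rd=10:4|rs=13:4|pad=0:3 = 0x5568; big→ 55 68

1ffcd8005568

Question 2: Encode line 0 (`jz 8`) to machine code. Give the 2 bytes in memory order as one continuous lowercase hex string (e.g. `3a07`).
0. jz fields op=0x3:5|imm=8:11 → word 1808h → 18 08

1808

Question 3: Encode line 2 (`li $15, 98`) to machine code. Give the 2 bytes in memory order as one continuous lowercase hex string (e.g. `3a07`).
e7e2

2. li fields op=0x1c:5|rd=15:4|imm=98:7 → word e7e2h → e7 e2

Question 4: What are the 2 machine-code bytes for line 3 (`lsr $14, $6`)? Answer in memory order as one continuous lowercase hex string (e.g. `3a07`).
5f30

L3: lsr op=0xb:5|rd=14:4|rs=6:4|pad=0:3 ⇒ 0x5f30 ⇒ big 5f 30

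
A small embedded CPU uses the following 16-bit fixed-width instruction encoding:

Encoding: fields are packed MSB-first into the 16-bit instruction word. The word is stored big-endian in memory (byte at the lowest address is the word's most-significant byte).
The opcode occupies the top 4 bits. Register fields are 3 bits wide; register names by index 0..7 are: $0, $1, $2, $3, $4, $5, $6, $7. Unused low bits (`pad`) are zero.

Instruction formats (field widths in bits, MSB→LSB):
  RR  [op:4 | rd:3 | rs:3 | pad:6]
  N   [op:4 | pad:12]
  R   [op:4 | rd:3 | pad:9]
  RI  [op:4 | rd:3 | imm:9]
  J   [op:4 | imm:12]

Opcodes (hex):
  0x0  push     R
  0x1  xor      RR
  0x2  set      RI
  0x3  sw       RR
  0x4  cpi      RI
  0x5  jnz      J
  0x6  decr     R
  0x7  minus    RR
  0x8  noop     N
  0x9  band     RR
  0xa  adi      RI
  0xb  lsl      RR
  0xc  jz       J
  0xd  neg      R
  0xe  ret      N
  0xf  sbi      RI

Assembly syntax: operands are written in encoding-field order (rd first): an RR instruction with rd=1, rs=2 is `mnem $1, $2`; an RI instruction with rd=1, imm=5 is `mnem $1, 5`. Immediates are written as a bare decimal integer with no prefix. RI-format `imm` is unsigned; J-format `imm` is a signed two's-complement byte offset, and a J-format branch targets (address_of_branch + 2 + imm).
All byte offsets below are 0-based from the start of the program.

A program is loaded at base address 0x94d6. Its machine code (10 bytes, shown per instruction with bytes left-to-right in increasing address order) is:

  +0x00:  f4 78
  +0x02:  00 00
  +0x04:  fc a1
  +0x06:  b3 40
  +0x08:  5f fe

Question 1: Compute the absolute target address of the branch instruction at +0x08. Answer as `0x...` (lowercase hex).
0x94de

@+08  big-endian(5f fe) = 0x5ffe
  top 4b → 0x5 → jnz [J]
  [11:0] imm=4094 (s12→-2) = -2
  target = base 0x94d6 + off 0x08 + 2 + imm -2 = 0x94de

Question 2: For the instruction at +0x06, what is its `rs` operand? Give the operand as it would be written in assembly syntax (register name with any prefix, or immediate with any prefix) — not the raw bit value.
+0x06: b3 40 ⇒ word 0xb340 (big)
  opcode bits[15:12]=0xb: lsl/RR
  rd: (w>>9)&0x7=0x1 → $1
  rs: (w>>6)&0x7=0x5 → $5

$5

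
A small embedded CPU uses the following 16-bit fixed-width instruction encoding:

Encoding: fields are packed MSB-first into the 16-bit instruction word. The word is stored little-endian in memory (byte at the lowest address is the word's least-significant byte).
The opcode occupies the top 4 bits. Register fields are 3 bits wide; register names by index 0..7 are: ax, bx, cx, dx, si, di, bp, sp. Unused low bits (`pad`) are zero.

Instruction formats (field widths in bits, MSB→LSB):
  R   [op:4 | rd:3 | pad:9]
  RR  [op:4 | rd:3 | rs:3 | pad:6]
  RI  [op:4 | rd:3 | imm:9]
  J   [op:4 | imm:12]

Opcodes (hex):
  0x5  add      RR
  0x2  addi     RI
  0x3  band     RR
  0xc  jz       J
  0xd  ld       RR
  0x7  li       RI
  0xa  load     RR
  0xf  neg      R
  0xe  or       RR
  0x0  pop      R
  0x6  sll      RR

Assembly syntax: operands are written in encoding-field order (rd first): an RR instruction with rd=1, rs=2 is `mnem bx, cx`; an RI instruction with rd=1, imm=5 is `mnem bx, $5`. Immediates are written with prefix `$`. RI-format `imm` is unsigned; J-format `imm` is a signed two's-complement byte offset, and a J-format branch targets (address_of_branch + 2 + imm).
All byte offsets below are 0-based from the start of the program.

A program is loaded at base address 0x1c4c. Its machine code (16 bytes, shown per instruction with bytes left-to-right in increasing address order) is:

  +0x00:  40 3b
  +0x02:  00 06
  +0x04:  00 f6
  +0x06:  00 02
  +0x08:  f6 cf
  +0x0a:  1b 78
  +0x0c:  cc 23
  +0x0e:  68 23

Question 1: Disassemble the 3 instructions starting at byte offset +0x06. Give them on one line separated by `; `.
[06] 00 02 → 0x0200
  opcode bits[15:12]=0x0: pop/R
  rd: (w>>9)&0x7=0x1 → bx
[08] f6 cf → 0xcff6
  opcode bits[15:12]=0xc: jz/J
  imm: (w>>0)&0xfff=0xff6 (s12→-10) → $-10
[0a] 1b 78 → 0x781b
  opcode bits[15:12]=0x7: li/RI
  rd: (w>>9)&0x7=0x4 → si
  imm: (w>>0)&0x1ff=0x1b → $27

pop bx; jz $-10; li si, $27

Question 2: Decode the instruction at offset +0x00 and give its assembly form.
[00] 40 3b → 0x3b40
  opcode bits[15:12]=0x3: band/RR
  [11:9] rd=5 = di
  [8:6] rs=5 = di

band di, di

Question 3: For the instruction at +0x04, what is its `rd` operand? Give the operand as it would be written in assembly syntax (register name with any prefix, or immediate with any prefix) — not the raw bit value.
dx

@+04  little-endian(00 f6) = 0xf600
  top 4b → 0xf → neg [R]
  [11:9] rd=3 = dx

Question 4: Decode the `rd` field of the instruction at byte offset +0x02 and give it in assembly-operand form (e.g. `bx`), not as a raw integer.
@+02  little-endian(00 06) = 0x0600
  top 4b → 0x0 → pop [R]
  rd@[11:9]=0x3 ⇒ dx

dx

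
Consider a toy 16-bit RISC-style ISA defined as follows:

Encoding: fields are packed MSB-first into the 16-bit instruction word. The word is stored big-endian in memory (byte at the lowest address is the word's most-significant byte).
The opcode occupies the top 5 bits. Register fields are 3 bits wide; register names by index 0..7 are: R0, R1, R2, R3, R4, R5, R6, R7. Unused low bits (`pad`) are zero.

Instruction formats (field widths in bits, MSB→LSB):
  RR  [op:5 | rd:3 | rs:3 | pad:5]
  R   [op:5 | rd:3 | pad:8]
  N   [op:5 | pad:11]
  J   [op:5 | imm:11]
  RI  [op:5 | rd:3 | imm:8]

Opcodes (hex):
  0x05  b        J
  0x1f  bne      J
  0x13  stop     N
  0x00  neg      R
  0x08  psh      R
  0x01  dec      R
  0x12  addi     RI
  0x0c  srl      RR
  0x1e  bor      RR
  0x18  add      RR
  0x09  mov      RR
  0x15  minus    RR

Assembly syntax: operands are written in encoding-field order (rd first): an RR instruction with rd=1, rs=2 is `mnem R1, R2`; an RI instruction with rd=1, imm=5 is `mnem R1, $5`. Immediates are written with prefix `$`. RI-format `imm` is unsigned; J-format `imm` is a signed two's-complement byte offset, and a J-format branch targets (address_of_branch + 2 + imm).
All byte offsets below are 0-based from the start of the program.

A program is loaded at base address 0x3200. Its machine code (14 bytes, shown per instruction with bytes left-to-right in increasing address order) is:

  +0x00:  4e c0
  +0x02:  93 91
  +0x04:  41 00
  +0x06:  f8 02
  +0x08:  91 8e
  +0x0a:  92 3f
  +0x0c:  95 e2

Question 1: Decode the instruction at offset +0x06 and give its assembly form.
bne $2

[06] f8 02 → 0xf802
  opcode bits[15:11]=0x1f: bne/J
  imm@[10:0]=0x2 ⇒ $2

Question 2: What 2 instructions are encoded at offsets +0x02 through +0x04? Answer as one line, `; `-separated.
[02] 93 91 → 0x9391
  op=0x9391>>11=0x12 ⇒ addi (RI)
  [10:8] rd=3 = R3
  [7:0] imm=145 = $145
[04] 41 00 → 0x4100
  op=0x4100>>11=0x8 ⇒ psh (R)
  [10:8] rd=1 = R1

addi R3, $145; psh R1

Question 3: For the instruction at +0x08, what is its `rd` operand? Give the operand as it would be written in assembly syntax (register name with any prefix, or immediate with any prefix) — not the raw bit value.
@+08  big-endian(91 8e) = 0x918e
  op=0x918e>>11=0x12 ⇒ addi (RI)
  rd: (w>>8)&0x7=0x1 → R1
  imm: (w>>0)&0xff=0x8e → $142

R1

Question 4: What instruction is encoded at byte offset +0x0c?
addi R5, $226

off 0x0c: read 95 e2 as big → 0x95e2
  op=0x95e2>>11=0x12 ⇒ addi (RI)
  rd: (w>>8)&0x7=0x5 → R5
  imm: (w>>0)&0xff=0xe2 → $226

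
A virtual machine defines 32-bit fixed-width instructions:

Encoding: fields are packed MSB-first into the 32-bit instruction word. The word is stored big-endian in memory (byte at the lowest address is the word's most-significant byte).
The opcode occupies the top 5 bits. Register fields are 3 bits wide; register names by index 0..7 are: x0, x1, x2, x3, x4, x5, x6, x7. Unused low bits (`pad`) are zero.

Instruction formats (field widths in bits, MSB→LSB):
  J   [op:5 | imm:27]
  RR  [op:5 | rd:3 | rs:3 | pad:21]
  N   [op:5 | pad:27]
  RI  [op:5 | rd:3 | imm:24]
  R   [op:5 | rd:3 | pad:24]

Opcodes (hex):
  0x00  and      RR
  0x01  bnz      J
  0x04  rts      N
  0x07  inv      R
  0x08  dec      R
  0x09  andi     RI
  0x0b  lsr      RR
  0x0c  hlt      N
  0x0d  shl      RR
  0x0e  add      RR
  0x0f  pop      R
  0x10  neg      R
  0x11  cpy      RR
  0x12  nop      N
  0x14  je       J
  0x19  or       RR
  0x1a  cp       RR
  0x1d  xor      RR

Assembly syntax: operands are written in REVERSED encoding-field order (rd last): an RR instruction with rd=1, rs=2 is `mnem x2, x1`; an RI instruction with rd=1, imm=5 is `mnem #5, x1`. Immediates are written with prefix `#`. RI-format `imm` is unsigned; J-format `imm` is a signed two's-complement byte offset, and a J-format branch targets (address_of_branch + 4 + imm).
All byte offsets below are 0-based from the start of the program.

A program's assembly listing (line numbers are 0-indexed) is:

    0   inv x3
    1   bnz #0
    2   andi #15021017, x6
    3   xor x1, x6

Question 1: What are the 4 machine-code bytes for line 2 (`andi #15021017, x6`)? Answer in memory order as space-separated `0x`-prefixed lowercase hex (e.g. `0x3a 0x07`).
0x4e 0xe5 0x33 0xd9

line 2 (andi): pack op=0x9:5|rd=6:3|imm=15021017:24 = 0x4ee533d9; big→ 4e e5 33 d9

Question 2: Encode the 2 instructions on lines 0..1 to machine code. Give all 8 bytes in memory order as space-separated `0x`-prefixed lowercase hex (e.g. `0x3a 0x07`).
L0: inv op=0x7:5|rd=3:3|pad=0:24 ⇒ 0x3b000000 ⇒ big 3b 00 00 00
L1: bnz op=0x1:5|imm=0:27 ⇒ 0x08000000 ⇒ big 08 00 00 00

0x3b 0x00 0x00 0x00 0x08 0x00 0x00 0x00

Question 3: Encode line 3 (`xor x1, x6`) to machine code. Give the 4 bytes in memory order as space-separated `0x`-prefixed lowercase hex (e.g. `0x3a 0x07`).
0xee 0x20 0x00 0x00

3. xor fields op=0x1d:5|rd=6:3|rs=1:3|pad=0:21 → word ee200000h → ee 20 00 00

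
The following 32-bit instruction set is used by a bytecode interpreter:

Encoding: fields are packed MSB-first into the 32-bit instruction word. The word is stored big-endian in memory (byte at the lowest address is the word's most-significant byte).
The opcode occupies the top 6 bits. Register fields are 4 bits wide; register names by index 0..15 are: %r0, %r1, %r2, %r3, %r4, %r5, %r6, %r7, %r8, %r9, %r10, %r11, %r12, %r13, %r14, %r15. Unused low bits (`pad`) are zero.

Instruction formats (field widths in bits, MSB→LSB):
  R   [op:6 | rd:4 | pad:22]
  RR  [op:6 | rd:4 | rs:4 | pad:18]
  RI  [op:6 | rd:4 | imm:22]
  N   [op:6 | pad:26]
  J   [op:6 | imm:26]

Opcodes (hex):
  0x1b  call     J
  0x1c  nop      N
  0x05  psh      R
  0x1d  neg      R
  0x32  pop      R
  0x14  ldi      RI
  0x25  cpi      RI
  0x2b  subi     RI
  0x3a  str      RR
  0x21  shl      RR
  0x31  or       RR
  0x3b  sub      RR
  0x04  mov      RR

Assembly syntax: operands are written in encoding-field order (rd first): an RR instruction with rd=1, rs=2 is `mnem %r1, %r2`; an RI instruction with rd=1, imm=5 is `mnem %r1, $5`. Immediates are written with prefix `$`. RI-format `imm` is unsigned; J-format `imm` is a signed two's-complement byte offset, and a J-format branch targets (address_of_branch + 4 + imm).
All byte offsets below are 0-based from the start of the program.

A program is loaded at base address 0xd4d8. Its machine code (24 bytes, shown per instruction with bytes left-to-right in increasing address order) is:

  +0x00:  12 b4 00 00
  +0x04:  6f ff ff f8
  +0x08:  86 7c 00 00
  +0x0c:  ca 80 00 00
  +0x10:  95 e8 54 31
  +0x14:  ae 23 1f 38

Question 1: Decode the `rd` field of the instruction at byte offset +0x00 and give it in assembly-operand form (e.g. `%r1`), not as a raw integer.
%r10

+0x00: 12 b4 00 00 ⇒ word 0x12b40000 (big)
  opcode bits[31:26]=0x4: mov/RR
  rd@[25:22]=0xa ⇒ %r10
  rs@[21:18]=0xd ⇒ %r13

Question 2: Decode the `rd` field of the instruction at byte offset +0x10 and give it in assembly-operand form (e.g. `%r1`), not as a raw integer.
[10] 95 e8 54 31 → 0x95e85431
  top 6b → 0x25 → cpi [RI]
  rd: (w>>22)&0xf=0x7 → %r7
  imm: (w>>0)&0x3fffff=0x285431 → $2642993

%r7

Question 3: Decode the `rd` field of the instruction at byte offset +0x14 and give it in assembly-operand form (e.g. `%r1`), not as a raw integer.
off 0x14: read ae 23 1f 38 as big → 0xae231f38
  top 6b → 0x2b → subi [RI]
  rd@[25:22]=0x8 ⇒ %r8
  imm@[21:0]=0x231f38 ⇒ $2301752

%r8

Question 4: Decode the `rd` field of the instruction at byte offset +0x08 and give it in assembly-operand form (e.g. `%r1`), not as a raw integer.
%r9

+0x08: 86 7c 00 00 ⇒ word 0x867c0000 (big)
  top 6b → 0x21 → shl [RR]
  [25:22] rd=9 = %r9
  [21:18] rs=15 = %r15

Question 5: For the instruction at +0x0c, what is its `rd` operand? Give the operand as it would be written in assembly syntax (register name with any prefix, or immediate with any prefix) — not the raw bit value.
%r10

[0c] ca 80 00 00 → 0xca800000
  top 6b → 0x32 → pop [R]
  rd: (w>>22)&0xf=0xa → %r10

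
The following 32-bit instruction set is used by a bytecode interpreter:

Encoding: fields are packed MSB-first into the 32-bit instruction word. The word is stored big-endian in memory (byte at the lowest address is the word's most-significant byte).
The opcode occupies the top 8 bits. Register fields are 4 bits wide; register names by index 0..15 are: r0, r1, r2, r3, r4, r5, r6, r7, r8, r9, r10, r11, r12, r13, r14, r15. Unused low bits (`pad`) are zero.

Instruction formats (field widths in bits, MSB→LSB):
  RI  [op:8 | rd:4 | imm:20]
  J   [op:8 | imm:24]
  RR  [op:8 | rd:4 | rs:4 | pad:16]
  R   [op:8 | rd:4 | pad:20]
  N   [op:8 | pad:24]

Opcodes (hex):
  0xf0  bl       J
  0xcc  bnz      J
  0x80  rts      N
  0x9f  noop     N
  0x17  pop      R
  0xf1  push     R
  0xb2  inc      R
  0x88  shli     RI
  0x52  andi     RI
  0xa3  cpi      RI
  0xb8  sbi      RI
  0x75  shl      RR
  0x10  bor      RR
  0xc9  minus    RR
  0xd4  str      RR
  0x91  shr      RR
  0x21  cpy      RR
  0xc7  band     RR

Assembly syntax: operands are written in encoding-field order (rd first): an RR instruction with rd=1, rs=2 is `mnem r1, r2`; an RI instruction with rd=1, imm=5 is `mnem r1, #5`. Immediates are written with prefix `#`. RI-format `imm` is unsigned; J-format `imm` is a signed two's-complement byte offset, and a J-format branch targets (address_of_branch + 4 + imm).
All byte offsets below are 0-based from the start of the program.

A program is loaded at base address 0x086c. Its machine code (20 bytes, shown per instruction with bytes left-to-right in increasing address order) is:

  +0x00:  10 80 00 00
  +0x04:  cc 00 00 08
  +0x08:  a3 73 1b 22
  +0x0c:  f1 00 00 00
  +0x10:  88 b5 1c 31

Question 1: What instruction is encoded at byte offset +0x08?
cpi r7, #203554

+0x08: a3 73 1b 22 ⇒ word 0xa3731b22 (big)
  op=0xa3731b22>>24=0xa3 ⇒ cpi (RI)
  rd@[23:20]=0x7 ⇒ r7
  imm@[19:0]=0x31b22 ⇒ #203554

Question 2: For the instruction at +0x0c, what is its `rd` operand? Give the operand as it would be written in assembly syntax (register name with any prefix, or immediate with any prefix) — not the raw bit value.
r0

+0x0c: f1 00 00 00 ⇒ word 0xf1000000 (big)
  top 8b → 0xf1 → push [R]
  rd: (w>>20)&0xf=0x0 → r0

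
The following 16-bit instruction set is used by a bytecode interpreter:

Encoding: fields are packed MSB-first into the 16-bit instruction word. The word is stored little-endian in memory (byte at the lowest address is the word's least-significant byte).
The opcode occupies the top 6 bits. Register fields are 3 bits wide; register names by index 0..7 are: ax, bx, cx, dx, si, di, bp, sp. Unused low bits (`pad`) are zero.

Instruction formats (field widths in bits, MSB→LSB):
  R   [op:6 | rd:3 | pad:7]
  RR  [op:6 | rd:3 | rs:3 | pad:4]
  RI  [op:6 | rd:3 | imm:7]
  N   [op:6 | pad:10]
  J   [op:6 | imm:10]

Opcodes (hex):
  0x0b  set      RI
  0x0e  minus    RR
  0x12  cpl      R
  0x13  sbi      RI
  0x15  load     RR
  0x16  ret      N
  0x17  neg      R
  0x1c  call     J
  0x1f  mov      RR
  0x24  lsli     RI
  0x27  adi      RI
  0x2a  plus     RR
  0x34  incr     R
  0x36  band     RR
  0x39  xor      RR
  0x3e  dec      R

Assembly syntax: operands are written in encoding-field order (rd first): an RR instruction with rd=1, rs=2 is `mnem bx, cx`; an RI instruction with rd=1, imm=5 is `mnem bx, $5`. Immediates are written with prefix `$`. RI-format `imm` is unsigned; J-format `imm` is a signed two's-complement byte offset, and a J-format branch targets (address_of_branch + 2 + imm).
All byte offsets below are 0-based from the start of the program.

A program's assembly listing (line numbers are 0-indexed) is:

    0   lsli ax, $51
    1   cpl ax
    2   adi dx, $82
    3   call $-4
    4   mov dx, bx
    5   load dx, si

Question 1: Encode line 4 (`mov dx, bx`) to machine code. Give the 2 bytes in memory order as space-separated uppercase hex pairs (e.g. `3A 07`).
90 7D

L4: mov op=0x1f:6|rd=3:3|rs=1:3|pad=0:4 ⇒ 0x7d90 ⇒ little 90 7d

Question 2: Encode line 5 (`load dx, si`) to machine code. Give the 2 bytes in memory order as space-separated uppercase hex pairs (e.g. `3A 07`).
L5: load op=0x15:6|rd=3:3|rs=4:3|pad=0:4 ⇒ 0x55c0 ⇒ little c0 55

C0 55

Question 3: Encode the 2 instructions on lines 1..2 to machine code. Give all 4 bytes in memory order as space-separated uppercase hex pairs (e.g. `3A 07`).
00 48 D2 9D

L1: cpl op=0x12:6|rd=0:3|pad=0:7 ⇒ 0x4800 ⇒ little 00 48
L2: adi op=0x27:6|rd=3:3|imm=82:7 ⇒ 0x9dd2 ⇒ little d2 9d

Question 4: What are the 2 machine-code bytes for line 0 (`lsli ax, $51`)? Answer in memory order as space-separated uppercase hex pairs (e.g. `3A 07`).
L0: lsli op=0x24:6|rd=0:3|imm=51:7 ⇒ 0x9033 ⇒ little 33 90

33 90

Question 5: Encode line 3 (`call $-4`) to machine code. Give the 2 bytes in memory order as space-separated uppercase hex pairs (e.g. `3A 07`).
FC 73

line 3 (call): pack op=0x1c:6|imm=-4:10 = 0x73fc; little→ fc 73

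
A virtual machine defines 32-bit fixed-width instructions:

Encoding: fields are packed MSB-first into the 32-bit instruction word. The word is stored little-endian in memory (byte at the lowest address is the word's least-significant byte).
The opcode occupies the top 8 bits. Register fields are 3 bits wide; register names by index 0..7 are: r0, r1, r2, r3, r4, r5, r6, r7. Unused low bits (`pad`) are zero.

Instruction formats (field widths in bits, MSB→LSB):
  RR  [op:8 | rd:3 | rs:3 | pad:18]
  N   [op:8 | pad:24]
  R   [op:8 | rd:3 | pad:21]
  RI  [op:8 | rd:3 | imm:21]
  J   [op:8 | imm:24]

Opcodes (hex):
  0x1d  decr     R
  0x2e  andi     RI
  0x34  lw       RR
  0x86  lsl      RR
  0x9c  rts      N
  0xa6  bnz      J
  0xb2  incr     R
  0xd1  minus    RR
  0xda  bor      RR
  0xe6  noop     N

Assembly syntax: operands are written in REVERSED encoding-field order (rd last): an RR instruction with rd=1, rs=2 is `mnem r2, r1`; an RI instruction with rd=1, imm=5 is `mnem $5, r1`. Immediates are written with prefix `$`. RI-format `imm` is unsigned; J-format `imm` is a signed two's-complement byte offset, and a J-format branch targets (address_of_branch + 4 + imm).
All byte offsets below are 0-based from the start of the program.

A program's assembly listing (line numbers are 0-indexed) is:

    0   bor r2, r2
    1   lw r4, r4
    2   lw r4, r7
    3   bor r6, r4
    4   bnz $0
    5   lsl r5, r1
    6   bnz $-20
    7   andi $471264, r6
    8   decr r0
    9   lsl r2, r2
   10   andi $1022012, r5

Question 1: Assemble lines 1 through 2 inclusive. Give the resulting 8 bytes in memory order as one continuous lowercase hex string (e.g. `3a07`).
1. lw fields op=0x34:8|rd=4:3|rs=4:3|pad=0:18 → word 34900000h → 00 00 90 34
2. lw fields op=0x34:8|rd=7:3|rs=4:3|pad=0:18 → word 34f00000h → 00 00 f0 34

000090340000f034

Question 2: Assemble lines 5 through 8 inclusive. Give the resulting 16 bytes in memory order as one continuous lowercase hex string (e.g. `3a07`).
5. lsl fields op=0x86:8|rd=1:3|rs=5:3|pad=0:18 → word 86340000h → 00 00 34 86
6. bnz fields op=0xa6:8|imm=-20:24 → word a6ffffech → ec ff ff a6
7. andi fields op=0x2e:8|rd=6:3|imm=471264:21 → word 2ec730e0h → e0 30 c7 2e
8. decr fields op=0x1d:8|rd=0:3|pad=0:21 → word 1d000000h → 00 00 00 1d

00003486ecffffa6e030c72e0000001d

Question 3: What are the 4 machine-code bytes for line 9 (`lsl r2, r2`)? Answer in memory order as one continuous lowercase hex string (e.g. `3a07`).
L9: lsl op=0x86:8|rd=2:3|rs=2:3|pad=0:18 ⇒ 0x86480000 ⇒ little 00 00 48 86

00004886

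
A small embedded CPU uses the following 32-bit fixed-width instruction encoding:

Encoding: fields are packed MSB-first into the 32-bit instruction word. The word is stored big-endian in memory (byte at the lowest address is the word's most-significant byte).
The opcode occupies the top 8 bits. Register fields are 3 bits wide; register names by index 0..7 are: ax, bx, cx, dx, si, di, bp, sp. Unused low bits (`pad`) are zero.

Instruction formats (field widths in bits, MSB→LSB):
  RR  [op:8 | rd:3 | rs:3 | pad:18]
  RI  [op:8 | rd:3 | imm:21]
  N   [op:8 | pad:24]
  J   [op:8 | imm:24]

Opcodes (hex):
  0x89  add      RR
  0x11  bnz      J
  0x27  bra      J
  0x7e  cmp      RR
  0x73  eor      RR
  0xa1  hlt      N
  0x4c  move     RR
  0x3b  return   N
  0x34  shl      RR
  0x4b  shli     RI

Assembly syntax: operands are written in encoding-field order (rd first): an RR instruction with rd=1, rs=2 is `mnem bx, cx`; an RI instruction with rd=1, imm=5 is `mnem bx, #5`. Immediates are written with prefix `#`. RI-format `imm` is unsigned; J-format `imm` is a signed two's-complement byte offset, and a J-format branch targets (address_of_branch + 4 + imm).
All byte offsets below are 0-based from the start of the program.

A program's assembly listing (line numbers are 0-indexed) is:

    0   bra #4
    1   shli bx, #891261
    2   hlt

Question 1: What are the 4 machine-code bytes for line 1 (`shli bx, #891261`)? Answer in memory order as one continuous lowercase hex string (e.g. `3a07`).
L1: shli op=0x4b:8|rd=1:3|imm=891261:21 ⇒ 0x4b2d997d ⇒ big 4b 2d 99 7d

4b2d997d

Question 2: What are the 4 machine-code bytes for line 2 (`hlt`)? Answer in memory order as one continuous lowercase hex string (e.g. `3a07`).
line 2 (hlt): pack op=0xa1:8|pad=0:24 = 0xa1000000; big→ a1 00 00 00

a1000000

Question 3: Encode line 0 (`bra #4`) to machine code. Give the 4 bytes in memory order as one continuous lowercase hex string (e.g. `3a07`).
27000004

line 0 (bra): pack op=0x27:8|imm=4:24 = 0x27000004; big→ 27 00 00 04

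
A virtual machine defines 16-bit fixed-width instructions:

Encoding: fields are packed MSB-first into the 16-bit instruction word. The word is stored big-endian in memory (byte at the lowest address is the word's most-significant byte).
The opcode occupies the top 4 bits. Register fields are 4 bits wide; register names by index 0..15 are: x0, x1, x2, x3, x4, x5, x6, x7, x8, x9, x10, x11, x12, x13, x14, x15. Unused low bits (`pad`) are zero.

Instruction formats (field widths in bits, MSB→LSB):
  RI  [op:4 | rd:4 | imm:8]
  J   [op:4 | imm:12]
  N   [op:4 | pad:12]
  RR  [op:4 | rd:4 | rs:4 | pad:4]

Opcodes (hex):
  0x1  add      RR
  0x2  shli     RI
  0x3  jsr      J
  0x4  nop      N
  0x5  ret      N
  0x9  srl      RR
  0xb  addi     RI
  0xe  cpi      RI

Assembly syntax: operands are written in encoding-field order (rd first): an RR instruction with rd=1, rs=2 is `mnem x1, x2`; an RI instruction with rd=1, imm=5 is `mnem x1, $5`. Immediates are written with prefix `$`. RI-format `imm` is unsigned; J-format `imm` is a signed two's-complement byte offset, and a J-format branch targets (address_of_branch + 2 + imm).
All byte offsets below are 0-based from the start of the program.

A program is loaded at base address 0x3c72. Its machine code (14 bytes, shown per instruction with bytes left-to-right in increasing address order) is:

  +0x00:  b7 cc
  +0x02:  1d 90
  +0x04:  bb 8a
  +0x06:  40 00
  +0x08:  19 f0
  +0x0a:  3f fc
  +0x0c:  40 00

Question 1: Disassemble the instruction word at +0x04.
[04] bb 8a → 0xbb8a
  op=0xbb8a>>12=0xb ⇒ addi (RI)
  rd: (w>>8)&0xf=0xb → x11
  imm: (w>>0)&0xff=0x8a → $138

addi x11, $138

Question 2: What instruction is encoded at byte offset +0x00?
addi x7, $204

@+00  big-endian(b7 cc) = 0xb7cc
  top 4b → 0xb → addi [RI]
  rd: (w>>8)&0xf=0x7 → x7
  imm: (w>>0)&0xff=0xcc → $204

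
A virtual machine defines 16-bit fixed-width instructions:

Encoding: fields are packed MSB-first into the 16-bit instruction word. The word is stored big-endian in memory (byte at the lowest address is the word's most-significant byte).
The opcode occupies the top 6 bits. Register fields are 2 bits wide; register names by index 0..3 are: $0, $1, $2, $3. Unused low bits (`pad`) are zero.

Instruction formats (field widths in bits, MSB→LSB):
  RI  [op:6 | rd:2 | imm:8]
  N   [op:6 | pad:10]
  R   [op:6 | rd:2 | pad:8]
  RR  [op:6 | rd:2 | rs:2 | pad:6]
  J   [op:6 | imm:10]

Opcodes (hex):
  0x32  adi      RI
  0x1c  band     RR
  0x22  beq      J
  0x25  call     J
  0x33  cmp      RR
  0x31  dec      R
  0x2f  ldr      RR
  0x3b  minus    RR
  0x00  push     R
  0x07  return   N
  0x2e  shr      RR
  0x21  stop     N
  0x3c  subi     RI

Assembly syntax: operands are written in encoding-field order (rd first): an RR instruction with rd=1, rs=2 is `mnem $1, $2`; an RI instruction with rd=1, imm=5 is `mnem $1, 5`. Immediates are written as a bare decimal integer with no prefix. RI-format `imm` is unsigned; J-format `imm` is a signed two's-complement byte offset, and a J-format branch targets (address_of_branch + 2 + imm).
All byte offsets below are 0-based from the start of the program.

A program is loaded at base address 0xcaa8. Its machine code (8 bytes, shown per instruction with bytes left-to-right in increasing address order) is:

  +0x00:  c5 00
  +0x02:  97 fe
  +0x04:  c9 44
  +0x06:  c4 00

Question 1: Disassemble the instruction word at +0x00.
[00] c5 00 → 0xc500
  opcode bits[15:10]=0x31: dec/R
  rd: (w>>8)&0x3=0x1 → $1

dec $1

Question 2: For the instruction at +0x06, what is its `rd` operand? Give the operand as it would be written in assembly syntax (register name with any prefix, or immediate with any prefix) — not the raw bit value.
$0

off 0x06: read c4 00 as big → 0xc400
  op=0xc400>>10=0x31 ⇒ dec (R)
  rd: (w>>8)&0x3=0x0 → $0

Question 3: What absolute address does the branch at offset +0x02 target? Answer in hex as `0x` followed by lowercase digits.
[02] 97 fe → 0x97fe
  op=0x97fe>>10=0x25 ⇒ call (J)
  imm: (w>>0)&0x3ff=0x3fe (s10→-2) → -2
  target = base 0xcaa8 + off 0x02 + 2 + imm -2 = 0xcaaa

0xcaaa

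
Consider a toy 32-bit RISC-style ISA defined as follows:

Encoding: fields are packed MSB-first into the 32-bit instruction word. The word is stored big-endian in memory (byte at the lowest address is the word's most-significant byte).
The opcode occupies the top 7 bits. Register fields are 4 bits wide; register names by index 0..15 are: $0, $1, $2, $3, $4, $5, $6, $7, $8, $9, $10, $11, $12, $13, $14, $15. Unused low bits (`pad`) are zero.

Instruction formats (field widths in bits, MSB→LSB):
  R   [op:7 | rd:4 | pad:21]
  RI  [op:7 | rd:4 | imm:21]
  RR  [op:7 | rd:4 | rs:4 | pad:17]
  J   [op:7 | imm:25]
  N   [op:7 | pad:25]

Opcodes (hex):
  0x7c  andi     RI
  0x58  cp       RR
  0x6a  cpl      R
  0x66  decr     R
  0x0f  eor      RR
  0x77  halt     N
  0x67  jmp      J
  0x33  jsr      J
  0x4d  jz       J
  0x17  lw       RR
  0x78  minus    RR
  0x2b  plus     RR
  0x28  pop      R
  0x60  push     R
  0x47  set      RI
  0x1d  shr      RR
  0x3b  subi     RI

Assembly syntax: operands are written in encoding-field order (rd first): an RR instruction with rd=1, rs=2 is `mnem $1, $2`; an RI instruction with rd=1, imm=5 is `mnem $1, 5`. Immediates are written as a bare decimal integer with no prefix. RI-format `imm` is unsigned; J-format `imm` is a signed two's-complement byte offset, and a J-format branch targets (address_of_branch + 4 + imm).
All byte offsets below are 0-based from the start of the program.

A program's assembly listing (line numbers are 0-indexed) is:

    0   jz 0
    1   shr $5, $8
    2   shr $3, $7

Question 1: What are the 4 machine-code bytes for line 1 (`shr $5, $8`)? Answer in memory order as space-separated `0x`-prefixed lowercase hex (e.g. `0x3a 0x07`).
1. shr fields op=0x1d:7|rd=5:4|rs=8:4|pad=0:17 → word 3ab00000h → 3a b0 00 00

0x3a 0xb0 0x00 0x00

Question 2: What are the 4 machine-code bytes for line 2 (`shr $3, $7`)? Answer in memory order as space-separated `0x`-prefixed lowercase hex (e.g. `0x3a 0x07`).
2. shr fields op=0x1d:7|rd=3:4|rs=7:4|pad=0:17 → word 3a6e0000h → 3a 6e 00 00

0x3a 0x6e 0x00 0x00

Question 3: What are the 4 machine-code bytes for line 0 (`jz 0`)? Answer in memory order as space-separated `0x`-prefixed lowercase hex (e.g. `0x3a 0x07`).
0x9a 0x00 0x00 0x00

0. jz fields op=0x4d:7|imm=0:25 → word 9a000000h → 9a 00 00 00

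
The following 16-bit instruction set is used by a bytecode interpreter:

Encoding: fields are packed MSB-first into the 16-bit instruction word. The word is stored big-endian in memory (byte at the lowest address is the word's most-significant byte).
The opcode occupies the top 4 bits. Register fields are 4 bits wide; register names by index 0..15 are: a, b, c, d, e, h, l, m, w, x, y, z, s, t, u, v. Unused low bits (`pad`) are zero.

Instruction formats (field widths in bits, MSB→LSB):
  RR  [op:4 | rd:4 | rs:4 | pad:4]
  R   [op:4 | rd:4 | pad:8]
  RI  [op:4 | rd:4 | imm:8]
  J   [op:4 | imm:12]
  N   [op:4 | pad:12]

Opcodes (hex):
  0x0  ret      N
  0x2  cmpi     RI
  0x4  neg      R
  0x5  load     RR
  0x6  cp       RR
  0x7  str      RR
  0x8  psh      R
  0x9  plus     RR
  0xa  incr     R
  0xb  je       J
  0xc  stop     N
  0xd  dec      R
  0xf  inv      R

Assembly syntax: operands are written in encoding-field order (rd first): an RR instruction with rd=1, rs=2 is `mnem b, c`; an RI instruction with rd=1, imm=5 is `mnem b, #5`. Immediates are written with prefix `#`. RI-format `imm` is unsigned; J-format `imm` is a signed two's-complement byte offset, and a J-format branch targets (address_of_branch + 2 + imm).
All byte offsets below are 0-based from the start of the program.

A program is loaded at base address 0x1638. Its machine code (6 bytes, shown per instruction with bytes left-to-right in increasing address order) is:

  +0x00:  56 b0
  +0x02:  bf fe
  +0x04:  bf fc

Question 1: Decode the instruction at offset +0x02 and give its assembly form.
je #-2

off 0x02: read bf fe as big → 0xbffe
  opcode bits[15:12]=0xb: je/J
  [11:0] imm=4094 (s12→-2) = #-2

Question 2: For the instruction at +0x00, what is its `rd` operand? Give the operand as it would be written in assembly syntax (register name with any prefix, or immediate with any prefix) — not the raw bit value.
l

+0x00: 56 b0 ⇒ word 0x56b0 (big)
  opcode bits[15:12]=0x5: load/RR
  rd: (w>>8)&0xf=0x6 → l
  rs: (w>>4)&0xf=0xb → z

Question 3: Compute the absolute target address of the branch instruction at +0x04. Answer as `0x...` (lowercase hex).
off 0x04: read bf fc as big → 0xbffc
  opcode bits[15:12]=0xb: je/J
  [11:0] imm=4092 (s12→-4) = #-4
  target = base 0x1638 + off 0x04 + 2 + imm -4 = 0x163a

0x163a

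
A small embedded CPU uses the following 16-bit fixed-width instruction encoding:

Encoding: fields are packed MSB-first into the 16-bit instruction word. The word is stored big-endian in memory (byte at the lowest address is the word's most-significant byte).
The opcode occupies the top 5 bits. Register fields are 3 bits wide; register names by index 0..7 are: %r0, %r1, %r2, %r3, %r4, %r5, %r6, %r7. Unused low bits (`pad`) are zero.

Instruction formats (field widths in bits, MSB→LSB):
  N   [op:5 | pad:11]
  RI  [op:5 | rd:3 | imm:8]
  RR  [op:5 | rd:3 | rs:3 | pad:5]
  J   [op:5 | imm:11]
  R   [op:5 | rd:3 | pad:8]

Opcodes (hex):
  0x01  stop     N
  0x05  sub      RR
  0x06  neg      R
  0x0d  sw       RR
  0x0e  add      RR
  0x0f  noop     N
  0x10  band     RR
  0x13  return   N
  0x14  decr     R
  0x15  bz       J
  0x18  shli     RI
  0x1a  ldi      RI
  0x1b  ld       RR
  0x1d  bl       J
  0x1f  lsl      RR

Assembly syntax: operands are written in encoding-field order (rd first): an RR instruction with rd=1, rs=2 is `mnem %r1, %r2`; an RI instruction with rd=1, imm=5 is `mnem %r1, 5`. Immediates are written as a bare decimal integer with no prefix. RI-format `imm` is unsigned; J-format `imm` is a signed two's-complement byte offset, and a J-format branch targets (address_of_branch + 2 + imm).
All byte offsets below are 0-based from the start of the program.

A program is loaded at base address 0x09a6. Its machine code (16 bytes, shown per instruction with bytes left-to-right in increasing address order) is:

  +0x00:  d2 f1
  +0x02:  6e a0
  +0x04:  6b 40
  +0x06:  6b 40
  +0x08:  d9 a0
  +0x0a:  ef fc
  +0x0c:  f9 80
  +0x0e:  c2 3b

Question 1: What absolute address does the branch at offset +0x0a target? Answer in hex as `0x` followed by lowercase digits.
+0x0a: ef fc ⇒ word 0xeffc (big)
  top 5b → 0x1d → bl [J]
  imm@[10:0]=0x7fc (s11→-4) ⇒ -4
  target = base 0x09a6 + off 0x0a + 2 + imm -4 = 0x09ae

0x09ae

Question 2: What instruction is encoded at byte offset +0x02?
sw %r6, %r5

[02] 6e a0 → 0x6ea0
  top 5b → 0xd → sw [RR]
  rd@[10:8]=0x6 ⇒ %r6
  rs@[7:5]=0x5 ⇒ %r5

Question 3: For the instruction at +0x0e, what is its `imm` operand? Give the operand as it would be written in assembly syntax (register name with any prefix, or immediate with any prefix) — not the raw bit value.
[0e] c2 3b → 0xc23b
  top 5b → 0x18 → shli [RI]
  [10:8] rd=2 = %r2
  [7:0] imm=59 = 59

59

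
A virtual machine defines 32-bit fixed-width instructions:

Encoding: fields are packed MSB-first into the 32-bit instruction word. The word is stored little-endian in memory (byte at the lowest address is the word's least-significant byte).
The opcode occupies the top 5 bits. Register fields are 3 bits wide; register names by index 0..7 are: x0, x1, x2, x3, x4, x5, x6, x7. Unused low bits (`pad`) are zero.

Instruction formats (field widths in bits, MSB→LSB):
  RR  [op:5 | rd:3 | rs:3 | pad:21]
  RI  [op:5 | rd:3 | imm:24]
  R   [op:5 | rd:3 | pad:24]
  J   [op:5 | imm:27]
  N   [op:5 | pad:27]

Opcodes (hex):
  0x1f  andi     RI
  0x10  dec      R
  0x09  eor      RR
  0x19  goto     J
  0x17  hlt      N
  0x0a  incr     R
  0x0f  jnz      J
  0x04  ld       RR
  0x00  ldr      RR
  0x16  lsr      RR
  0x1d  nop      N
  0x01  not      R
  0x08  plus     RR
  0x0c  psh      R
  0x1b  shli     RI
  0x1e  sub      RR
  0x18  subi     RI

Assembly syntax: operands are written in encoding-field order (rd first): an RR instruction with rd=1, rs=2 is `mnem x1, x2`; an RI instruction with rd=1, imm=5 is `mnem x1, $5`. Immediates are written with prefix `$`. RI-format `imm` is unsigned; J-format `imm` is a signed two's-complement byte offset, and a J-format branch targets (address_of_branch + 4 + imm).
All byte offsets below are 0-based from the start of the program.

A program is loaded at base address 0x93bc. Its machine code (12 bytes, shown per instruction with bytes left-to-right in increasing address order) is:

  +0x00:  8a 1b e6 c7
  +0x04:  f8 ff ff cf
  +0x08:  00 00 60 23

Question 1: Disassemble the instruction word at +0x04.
off 0x04: read f8 ff ff cf as little → 0xcffffff8
  opcode bits[31:27]=0x19: goto/J
  [26:0] imm=134217720 (s27→-8) = $-8

goto $-8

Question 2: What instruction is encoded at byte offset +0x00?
subi x7, $15080330

[00] 8a 1b e6 c7 → 0xc7e61b8a
  opcode bits[31:27]=0x18: subi/RI
  [26:24] rd=7 = x7
  [23:0] imm=15080330 = $15080330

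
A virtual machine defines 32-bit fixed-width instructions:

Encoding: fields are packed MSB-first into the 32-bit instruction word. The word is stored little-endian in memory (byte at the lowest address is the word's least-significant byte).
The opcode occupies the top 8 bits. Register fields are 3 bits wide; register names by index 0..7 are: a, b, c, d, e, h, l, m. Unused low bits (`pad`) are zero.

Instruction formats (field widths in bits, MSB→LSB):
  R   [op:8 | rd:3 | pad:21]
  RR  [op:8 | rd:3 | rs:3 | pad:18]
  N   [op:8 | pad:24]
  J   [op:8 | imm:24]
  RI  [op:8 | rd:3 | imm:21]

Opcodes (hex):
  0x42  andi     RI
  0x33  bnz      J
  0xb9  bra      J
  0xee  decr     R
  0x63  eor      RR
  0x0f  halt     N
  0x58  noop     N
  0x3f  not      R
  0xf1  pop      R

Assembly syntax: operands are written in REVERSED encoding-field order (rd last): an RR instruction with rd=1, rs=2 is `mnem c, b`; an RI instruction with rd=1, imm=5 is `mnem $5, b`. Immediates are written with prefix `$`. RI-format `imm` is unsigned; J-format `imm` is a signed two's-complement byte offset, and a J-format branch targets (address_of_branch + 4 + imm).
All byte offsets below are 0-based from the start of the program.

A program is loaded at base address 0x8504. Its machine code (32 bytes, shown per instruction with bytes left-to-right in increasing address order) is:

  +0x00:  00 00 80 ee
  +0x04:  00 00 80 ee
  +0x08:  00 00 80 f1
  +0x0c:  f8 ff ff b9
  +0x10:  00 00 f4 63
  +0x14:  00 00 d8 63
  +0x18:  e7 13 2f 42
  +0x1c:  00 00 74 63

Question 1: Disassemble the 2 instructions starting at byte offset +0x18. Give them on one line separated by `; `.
andi $988135, b; eor h, d

+0x18: e7 13 2f 42 ⇒ word 0x422f13e7 (little)
  top 8b → 0x42 → andi [RI]
  rd: (w>>21)&0x7=0x1 → b
  imm: (w>>0)&0x1fffff=0xf13e7 → $988135
+0x1c: 00 00 74 63 ⇒ word 0x63740000 (little)
  top 8b → 0x63 → eor [RR]
  rd: (w>>21)&0x7=0x3 → d
  rs: (w>>18)&0x7=0x5 → h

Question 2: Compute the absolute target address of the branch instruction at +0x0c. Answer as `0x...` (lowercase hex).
0x850c

off 0x0c: read f8 ff ff b9 as little → 0xb9fffff8
  op=0xb9fffff8>>24=0xb9 ⇒ bra (J)
  imm@[23:0]=0xfffff8 (s24→-8) ⇒ $-8
  target = base 0x8504 + off 0x0c + 4 + imm -8 = 0x850c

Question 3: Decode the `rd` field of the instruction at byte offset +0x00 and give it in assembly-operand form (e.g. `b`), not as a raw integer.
off 0x00: read 00 00 80 ee as little → 0xee800000
  top 8b → 0xee → decr [R]
  rd@[23:21]=0x4 ⇒ e

e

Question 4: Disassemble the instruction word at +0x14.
eor l, l

@+14  little-endian(00 00 d8 63) = 0x63d80000
  op=0x63d80000>>24=0x63 ⇒ eor (RR)
  rd@[23:21]=0x6 ⇒ l
  rs@[20:18]=0x6 ⇒ l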